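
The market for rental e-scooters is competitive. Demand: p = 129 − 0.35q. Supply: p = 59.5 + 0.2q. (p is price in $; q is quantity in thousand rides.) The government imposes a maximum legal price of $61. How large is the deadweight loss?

$3885.36 thousand

Competitive equilibrium: 129 − 0.35q = 59.5 + 0.2q → q* = 126.36364, p* = 84.77273.
At the ceiling p = 61, quantity supplied = (61 − 59.5)/0.2 = 7.5.
Willingness to pay at q' = 7.5: 129 − 0.35·7.5 = 126.375.
Δq = 126.36364 − 7.5 = 118.86364; wedge = 126.375 − 61 = 65.375.
Deadweight loss = ½ × 118.86364 × 65.375 = $3885.36 thousand.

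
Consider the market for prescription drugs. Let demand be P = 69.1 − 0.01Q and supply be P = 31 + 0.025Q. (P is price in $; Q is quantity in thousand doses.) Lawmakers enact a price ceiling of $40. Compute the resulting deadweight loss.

Competitive equilibrium: 69.1 − 0.01Q = 31 + 0.025Q → Q* = 1088.5714, P* = 58.2143.
At the ceiling P = 40, quantity supplied = (40 − 31)/0.025 = 360.
Willingness to pay at Q' = 360: 69.1 − 0.01·360 = 65.5.
ΔQ = 1088.5714 − 360 = 728.5714; wedge = 65.5 − 40 = 25.5.
DWL = ½ × 728.5714 × 25.5 = $9289.29 thousand.

$9289.29 thousand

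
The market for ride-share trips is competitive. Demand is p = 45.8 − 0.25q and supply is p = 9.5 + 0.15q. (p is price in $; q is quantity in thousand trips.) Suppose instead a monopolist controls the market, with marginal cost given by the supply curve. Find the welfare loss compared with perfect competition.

Competitive equilibrium: 45.8 − 0.25q = 9.5 + 0.15q → q* = 90.75, p* = 23.1125.
Marginal revenue: MR = 45.8 − 0.5q. Set MR = MC: 45.8 − 0.5q = 9.5 + 0.15q → q_m = 55.8462.
Price p_m = 45.8 − 0.25·55.8462 = 31.8385; MC(q_m) = 9.5 + 0.15·55.8462 = 17.8769.
Competitive q* = 90.75, so Δq = 34.9038; wedge = 31.8385 − 17.8769 = 13.9616.
Welfare loss = ½ × 34.9038 × 13.9616 = $243.66 thousand.

$243.66 thousand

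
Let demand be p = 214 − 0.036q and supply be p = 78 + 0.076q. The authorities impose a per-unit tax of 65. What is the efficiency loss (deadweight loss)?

18861.61

Competitive equilibrium: 214 − 0.036q = 78 + 0.076q → q* = 1214.2857, p* = 170.2857.
With the tax, the buyer price exceeds the seller price by 65: (214 − 0.036q) − (78 + 0.076q) = 65 → q' = 633.9286.
Δq = 1214.2857 − 633.9286 = 580.3571; the wedge equals the tax, 65.
Deadweight loss = ½ × 580.3571 × 65 = 18861.61.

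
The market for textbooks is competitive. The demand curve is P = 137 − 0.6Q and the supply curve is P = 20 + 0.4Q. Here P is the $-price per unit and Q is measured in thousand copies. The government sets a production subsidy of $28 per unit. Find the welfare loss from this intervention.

Competitive equilibrium: 137 − 0.6Q = 20 + 0.4Q → Q* = 117, P* = 66.8.
The subsidy lowers effective supply by 28: P = 0.4Q − 8.
New quantity: 137 − 0.6Q = 0.4Q − 8 → Q' = 145.
Overproduction ΔQ = 145 − 117 = 28; wedge = subsidy = 28.
DWL = ½ × 28 × 28 = $392 thousand.

$392 thousand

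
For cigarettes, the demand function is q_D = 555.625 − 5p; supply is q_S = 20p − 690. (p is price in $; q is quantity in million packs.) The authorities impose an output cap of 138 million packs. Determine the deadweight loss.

In inverse form: demand p = 111.125 − 0.2q, supply p = 34.5 + 0.05q.
Competitive equilibrium: 111.125 − 0.2q = 34.5 + 0.05q → q* = 306.5, p* = 49.825.
At q = 138: demand price = 111.125 − 0.2·138 = 83.525; supply price = 34.5 + 0.05·138 = 41.4.
Δq = 306.5 − 138 = 168.5; wedge = 83.525 − 41.4 = 42.125.
DWL = ½ × 168.5 × 42.125 = $3549.03 million.

$3549.03 million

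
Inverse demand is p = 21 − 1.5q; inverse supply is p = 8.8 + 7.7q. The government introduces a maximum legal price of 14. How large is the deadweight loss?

1.95

Competitive equilibrium: 21 − 1.5q = 8.8 + 7.7q → q* = 1.3261, p* = 19.0109.
At the ceiling p = 14, quantity supplied = (14 − 8.8)/7.7 = 0.6753.
Willingness to pay at q' = 0.6753: 21 − 1.5·0.6753 = 19.9871.
Δq = 1.3261 − 0.6753 = 0.6508; wedge = 19.9871 − 14 = 5.9871.
Deadweight loss = ½ × 0.6508 × 5.9871 = 1.95.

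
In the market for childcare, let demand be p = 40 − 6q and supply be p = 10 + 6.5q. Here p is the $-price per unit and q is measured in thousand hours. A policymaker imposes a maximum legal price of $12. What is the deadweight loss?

$27.36 thousand

Competitive equilibrium: 40 − 6q = 10 + 6.5q → q* = 2.4, p* = 25.6.
At the ceiling p = 12, quantity supplied = (12 − 10)/6.5 = 0.3077.
Willingness to pay at q' = 0.3077: 40 − 6·0.3077 = 38.1538.
Δq = 2.4 − 0.3077 = 2.0923; wedge = 38.1538 − 12 = 26.1538.
Deadweight loss = ½ × 2.0923 × 26.1538 = $27.36 thousand.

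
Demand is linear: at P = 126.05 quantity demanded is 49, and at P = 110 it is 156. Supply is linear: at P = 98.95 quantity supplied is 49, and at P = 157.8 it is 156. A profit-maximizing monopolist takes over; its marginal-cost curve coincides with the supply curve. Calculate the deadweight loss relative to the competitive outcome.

83.86

Demand slope = (110 − 126.05)/(156 − 49) = −0.15, so P = 133.4 − 0.15Q.
Supply slope = (157.8 − 98.95)/(156 − 49) = 0.55, so P = 72 + 0.55Q.
Competitive equilibrium: 133.4 − 0.15Q = 72 + 0.55Q → Q* = 87.7143, P* = 120.2429.
Marginal revenue: MR = 133.4 − 0.3Q. Set MR = MC: 133.4 − 0.3Q = 72 + 0.55Q → Q_m = 72.2353.
Price P_m = 133.4 − 0.15·72.2353 = 122.5647; MC(Q_m) = 72 + 0.55·72.2353 = 111.7294.
Competitive Q* = 87.7143, so ΔQ = 15.479; wedge = 122.5647 − 111.7294 = 10.8353.
DWL = ½ × 15.479 × 10.8353 = 83.86.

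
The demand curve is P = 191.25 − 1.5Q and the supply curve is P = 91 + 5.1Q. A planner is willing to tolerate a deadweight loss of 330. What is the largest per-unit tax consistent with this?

66

Competitive equilibrium: 191.25 − 1.5Q = 91 + 5.1Q → Q* = 15.1894, P* = 168.4659.
A tax t gives ΔQ = t/6.6 and wedge t, so DWL = t²/13.2.
t²/13.2 = 330 → t² = 4356 → t = 66.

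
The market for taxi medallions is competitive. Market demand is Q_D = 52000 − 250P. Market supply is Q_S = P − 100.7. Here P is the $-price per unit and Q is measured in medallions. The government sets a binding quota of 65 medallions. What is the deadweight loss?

$880.16

In inverse form: demand P = 208 − 0.004Q, supply P = 100.7 + Q.
Competitive equilibrium: 208 − 0.004Q = 100.7 + Q → Q* = 106.8725, P* = 207.5725.
At Q = 65: demand price = 208 − 0.004·65 = 207.74; supply price = 100.7 + 1·65 = 165.7.
ΔQ = 106.8725 − 65 = 41.8725; wedge = 207.74 − 165.7 = 42.04.
The triangle = ½ × 41.8725 × 42.04 = $880.16.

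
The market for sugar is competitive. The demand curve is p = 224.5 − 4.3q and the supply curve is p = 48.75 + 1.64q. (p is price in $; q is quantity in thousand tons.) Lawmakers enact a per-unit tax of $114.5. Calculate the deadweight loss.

$1103.56 thousand

Competitive equilibrium: 224.5 − 4.3q = 48.75 + 1.64q → q* = 29.5875, p* = 97.2736.
With the tax, the buyer price exceeds the seller price by 114.5: (224.5 − 4.3q) − (48.75 + 1.64q) = 114.5 → q' = 10.3114.
Δq = 29.5875 − 10.3114 = 19.2761; the wedge equals the tax, 114.5.
DWL = ½ × 19.2761 × 114.5 = $1103.56 thousand.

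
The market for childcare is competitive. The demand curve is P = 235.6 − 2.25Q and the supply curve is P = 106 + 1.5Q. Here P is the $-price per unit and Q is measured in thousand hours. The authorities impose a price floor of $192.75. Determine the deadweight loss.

$451.37 thousand

Competitive equilibrium: 235.6 − 2.25Q = 106 + 1.5Q → Q* = 34.56, P* = 157.84.
At the floor P = 192.75, quantity demanded = (235.6 − 192.75)/2.25 = 19.04444.
Sellers' marginal cost at Q' = 19.04444: 106 + 1.5·19.04444 = 134.56666.
ΔQ = 34.56 − 19.04444 = 15.51556; wedge = 192.75 − 134.56666 = 58.18334.
Deadweight loss = ½ × 15.51556 × 58.18334 = $451.37 thousand.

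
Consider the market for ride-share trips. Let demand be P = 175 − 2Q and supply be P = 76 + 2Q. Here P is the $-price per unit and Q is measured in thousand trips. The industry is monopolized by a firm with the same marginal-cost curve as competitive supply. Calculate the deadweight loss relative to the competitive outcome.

$136.125 thousand

Competitive equilibrium: 175 − 2Q = 76 + 2Q → Q* = 24.75, P* = 125.5.
Marginal revenue: MR = 175 − 4Q. Set MR = MC: 175 − 4Q = 76 + 2Q → Q_m = 16.5.
Price P_m = 175 − 2·16.5 = 142; MC(Q_m) = 76 + 2·16.5 = 109.
Competitive Q* = 24.75, so ΔQ = 8.25; wedge = 142 − 109 = 33.
The triangle = ½ × 8.25 × 33 = $136.125 thousand.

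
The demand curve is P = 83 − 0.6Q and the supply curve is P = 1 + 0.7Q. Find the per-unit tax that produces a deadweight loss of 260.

26

Competitive equilibrium: 83 − 0.6Q = 1 + 0.7Q → Q* = 63.0769, P* = 45.1538.
A tax t gives ΔQ = t/1.3 and wedge t, so DWL = t²/2.6.
t²/2.6 = 260 → t² = 676 → t = 26.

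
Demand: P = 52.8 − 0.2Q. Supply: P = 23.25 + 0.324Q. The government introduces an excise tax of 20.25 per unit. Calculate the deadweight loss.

Competitive equilibrium: 52.8 − 0.2Q = 23.25 + 0.324Q → Q* = 56.3931, P* = 41.5214.
With the tax, the buyer price exceeds the seller price by 20.25: (52.8 − 0.2Q) − (23.25 + 0.324Q) = 20.25 → Q' = 17.7481.
ΔQ = 56.3931 − 17.7481 = 38.645; the wedge equals the tax, 20.25.
DWL = ½ × 38.645 × 20.25 = 391.28.

391.28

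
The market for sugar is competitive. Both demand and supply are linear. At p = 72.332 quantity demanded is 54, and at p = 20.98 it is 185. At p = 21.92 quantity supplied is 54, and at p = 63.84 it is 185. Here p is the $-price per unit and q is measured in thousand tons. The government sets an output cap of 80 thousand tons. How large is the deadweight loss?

$714.61 thousand

Demand slope = (20.98 − 72.332)/(185 − 54) = −0.392, so p = 93.5 − 0.392q.
Supply slope = (63.84 − 21.92)/(185 − 54) = 0.32, so p = 4.64 + 0.32q.
Competitive equilibrium: 93.5 − 0.392q = 4.64 + 0.32q → q* = 124.8034, p* = 44.5771.
At q = 80: demand price = 93.5 − 0.392·80 = 62.14; supply price = 4.64 + 0.32·80 = 30.24.
Δq = 124.8034 − 80 = 44.8034; wedge = 62.14 − 30.24 = 31.9.
The triangle = ½ × 44.8034 × 31.9 = $714.61 thousand.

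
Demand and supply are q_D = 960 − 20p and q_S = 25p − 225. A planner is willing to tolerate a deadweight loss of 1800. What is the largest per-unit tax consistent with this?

In inverse form: demand p = 48 − 0.05q, supply p = 9 + 0.04q.
Competitive equilibrium: 48 − 0.05q = 9 + 0.04q → q* = 433.3333, p* = 26.3333.
A tax t gives Δq = t/0.09 and wedge t, so DWL = t²/0.18.
t²/0.18 = 1800 → t² = 324 → t = 18.

18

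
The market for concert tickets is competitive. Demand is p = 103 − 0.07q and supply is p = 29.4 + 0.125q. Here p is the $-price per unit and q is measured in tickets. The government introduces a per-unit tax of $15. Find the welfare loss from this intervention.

$576.92

Competitive equilibrium: 103 − 0.07q = 29.4 + 0.125q → q* = 377.4359, p* = 76.5795.
With the tax, the buyer price exceeds the seller price by 15: (103 − 0.07q) − (29.4 + 0.125q) = 15 → q' = 300.5128.
Δq = 377.4359 − 300.5128 = 76.9231; the wedge equals the tax, 15.
The triangle = ½ × 76.9231 × 15 = $576.92.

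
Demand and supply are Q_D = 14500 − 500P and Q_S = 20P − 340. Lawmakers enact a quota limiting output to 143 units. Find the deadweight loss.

200.29

In inverse form: demand P = 29 − 0.002Q, supply P = 17 + 0.05Q.
Competitive equilibrium: 29 − 0.002Q = 17 + 0.05Q → Q* = 230.7692, P* = 28.5385.
At Q = 143: demand price = 29 − 0.002·143 = 28.714; supply price = 17 + 0.05·143 = 24.15.
ΔQ = 230.7692 − 143 = 87.7692; wedge = 28.714 − 24.15 = 4.564.
DWL = ½ × 87.7692 × 4.564 = 200.29.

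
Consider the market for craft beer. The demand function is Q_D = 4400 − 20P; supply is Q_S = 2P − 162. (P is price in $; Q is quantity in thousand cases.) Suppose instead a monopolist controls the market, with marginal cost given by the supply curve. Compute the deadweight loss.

$121.98 thousand

In inverse form: demand P = 220 − 0.05Q, supply P = 81 + 0.5Q.
Competitive equilibrium: 220 − 0.05Q = 81 + 0.5Q → Q* = 252.7273, P* = 207.3636.
Marginal revenue: MR = 220 − 0.1Q. Set MR = MC: 220 − 0.1Q = 81 + 0.5Q → Q_m = 231.6667.
Price P_m = 220 − 0.05·231.6667 = 208.4167; MC(Q_m) = 81 + 0.5·231.6667 = 196.8334.
Competitive Q* = 252.7273, so ΔQ = 21.0606; wedge = 208.4167 − 196.8334 = 11.5833.
Welfare loss = ½ × 21.0606 × 11.5833 = $121.98 thousand.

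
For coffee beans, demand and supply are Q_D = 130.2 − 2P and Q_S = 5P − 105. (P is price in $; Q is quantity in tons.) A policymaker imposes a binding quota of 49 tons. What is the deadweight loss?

$68.60

In inverse form: demand P = 65.1 − 0.5Q, supply P = 21 + 0.2Q.
Competitive equilibrium: 65.1 − 0.5Q = 21 + 0.2Q → Q* = 63, P* = 33.6.
At Q = 49: demand price = 65.1 − 0.5·49 = 40.6; supply price = 21 + 0.2·49 = 30.8.
ΔQ = 63 − 49 = 14; wedge = 40.6 − 30.8 = 9.8.
The triangle = ½ × 14 × 9.8 = $68.60.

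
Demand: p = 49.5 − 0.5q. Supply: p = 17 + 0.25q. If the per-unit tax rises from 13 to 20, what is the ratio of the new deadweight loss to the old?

2.367

Competitive equilibrium: 49.5 − 0.5q = 17 + 0.25q → q* = 43.3333, p* = 27.8333.
For a per-unit tax t: Δq = t/0.75, so DWL = ½·t·(t/0.75) = t²/1.5.
At t = 13: DWL = 112.667. At t = 20: DWL = 266.667.
Ratio = (20/13)² = 2.367.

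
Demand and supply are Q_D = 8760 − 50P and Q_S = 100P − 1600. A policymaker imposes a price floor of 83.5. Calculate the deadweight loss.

7812.04

In inverse form: demand P = 175.2 − 0.02Q, supply P = 16 + 0.01Q.
Competitive equilibrium: 175.2 − 0.02Q = 16 + 0.01Q → Q* = 5306.6667, P* = 69.0667.
At the floor P = 83.5, quantity demanded = (175.2 − 83.5)/0.02 = 4585.
Sellers' marginal cost at Q' = 4585: 16 + 0.01·4585 = 61.85.
ΔQ = 5306.6667 − 4585 = 721.6667; wedge = 83.5 − 61.85 = 21.65.
The triangle = ½ × 721.6667 × 21.65 = 7812.04.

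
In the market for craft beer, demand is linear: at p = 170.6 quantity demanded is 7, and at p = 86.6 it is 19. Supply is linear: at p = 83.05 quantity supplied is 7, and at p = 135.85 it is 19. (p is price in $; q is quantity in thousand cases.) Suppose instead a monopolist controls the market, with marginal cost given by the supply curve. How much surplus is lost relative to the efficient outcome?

$177.78 thousand

Demand slope = (86.6 − 170.6)/(19 − 7) = −7, so p = 219.6 − 7q.
Supply slope = (135.85 − 83.05)/(19 − 7) = 4.4, so p = 52.25 + 4.4q.
Competitive equilibrium: 219.6 − 7q = 52.25 + 4.4q → q* = 14.6798, p* = 116.8412.
Marginal revenue: MR = 219.6 − 14q. Set MR = MC: 219.6 − 14q = 52.25 + 4.4q → q_m = 9.0951.
Price p_m = 219.6 − 7·9.0951 = 155.9343; MC(q_m) = 52.25 + 4.4·9.0951 = 92.2684.
Competitive q* = 14.6798, so Δq = 5.5847; wedge = 155.9343 − 92.2684 = 63.6659.
DWL = ½ × 5.5847 × 63.6659 = $177.78 thousand.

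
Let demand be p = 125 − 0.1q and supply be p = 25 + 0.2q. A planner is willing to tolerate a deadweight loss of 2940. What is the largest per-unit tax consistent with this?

42

Competitive equilibrium: 125 − 0.1q = 25 + 0.2q → q* = 333.3333, p* = 91.6667.
A tax t gives Δq = t/0.3 and wedge t, so DWL = t²/0.6.
t²/0.6 = 2940 → t² = 1764 → t = 42.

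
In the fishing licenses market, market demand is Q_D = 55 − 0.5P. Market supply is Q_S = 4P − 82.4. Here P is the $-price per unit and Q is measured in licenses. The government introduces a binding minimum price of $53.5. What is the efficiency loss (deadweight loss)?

In inverse form: demand P = 110 − 2Q, supply P = 20.6 + 0.25Q.
Competitive equilibrium: 110 − 2Q = 20.6 + 0.25Q → Q* = 39.7333, P* = 30.5333.
At the floor P = 53.5, quantity demanded = (110 − 53.5)/2 = 28.25.
Sellers' marginal cost at Q' = 28.25: 20.6 + 0.25·28.25 = 27.6625.
ΔQ = 39.7333 − 28.25 = 11.4833; wedge = 53.5 − 27.6625 = 25.8375.
The triangle = ½ × 11.4833 × 25.8375 = $148.35.

$148.35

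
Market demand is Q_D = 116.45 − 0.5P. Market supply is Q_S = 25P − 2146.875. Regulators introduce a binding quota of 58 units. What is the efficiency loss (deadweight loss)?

201.96

In inverse form: demand P = 232.9 − 2Q, supply P = 85.875 + 0.04Q.
Competitive equilibrium: 232.9 − 2Q = 85.875 + 0.04Q → Q* = 72.0711, P* = 88.7578.
At Q = 58: demand price = 232.9 − 2·58 = 116.9; supply price = 85.875 + 0.04·58 = 88.195.
ΔQ = 72.0711 − 58 = 14.0711; wedge = 116.9 − 88.195 = 28.705.
DWL = ½ × 14.0711 × 28.705 = 201.96.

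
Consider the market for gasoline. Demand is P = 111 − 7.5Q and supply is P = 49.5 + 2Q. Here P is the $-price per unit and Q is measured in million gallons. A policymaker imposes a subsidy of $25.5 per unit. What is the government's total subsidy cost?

Competitive equilibrium: 111 − 7.5Q = 49.5 + 2Q → Q* = 6.4737, P* = 62.4474.
The subsidy lowers effective supply by 25.5: P = 24 + 2Q.
New quantity: 111 − 7.5Q = 24 + 2Q → Q' = 9.1579.
Total subsidy cost = 25.5 × 9.1579 = $233.53 million.

$233.53 million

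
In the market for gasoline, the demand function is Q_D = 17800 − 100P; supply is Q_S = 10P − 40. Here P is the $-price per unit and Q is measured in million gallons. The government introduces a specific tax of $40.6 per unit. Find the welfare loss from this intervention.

In inverse form: demand P = 178 − 0.01Q, supply P = 4 + 0.1Q.
Competitive equilibrium: 178 − 0.01Q = 4 + 0.1Q → Q* = 1581.8182, P* = 162.1818.
With the tax, the buyer price exceeds the seller price by 40.6: (178 − 0.01Q) − (4 + 0.1Q) = 40.6 → Q' = 1212.7273.
ΔQ = 1581.8182 − 1212.7273 = 369.0909; the wedge equals the tax, 40.6.
DWL = ½ × 369.0909 × 40.6 = $7492.55 million.

$7492.55 million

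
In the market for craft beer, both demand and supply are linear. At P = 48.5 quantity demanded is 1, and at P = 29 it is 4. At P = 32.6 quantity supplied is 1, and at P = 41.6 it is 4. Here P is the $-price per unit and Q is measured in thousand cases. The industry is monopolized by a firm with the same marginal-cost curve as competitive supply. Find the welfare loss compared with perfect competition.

$5.60 thousand

Demand slope = (29 − 48.5)/(4 − 1) = −6.5, so P = 55 − 6.5Q.
Supply slope = (41.6 − 32.6)/(4 − 1) = 3, so P = 29.6 + 3Q.
Competitive equilibrium: 55 − 6.5Q = 29.6 + 3Q → Q* = 2.6737, P* = 37.6211.
Marginal revenue: MR = 55 − 13Q. Set MR = MC: 55 − 13Q = 29.6 + 3Q → Q_m = 1.5875.
Price P_m = 55 − 6.5·1.5875 = 44.6813; MC(Q_m) = 29.6 + 3·1.5875 = 34.3625.
Competitive Q* = 2.6737, so ΔQ = 1.0862; wedge = 44.6813 − 34.3625 = 10.3188.
Welfare loss = ½ × 1.0862 × 10.3188 = $5.60 thousand.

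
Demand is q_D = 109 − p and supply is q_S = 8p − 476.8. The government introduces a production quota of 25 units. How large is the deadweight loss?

In inverse form: demand p = 109 − q, supply p = 59.6 + 0.125q.
Competitive equilibrium: 109 − q = 59.6 + 0.125q → q* = 43.9111, p* = 65.0889.
At q = 25: demand price = 109 − 1·25 = 84; supply price = 59.6 + 0.125·25 = 62.725.
Δq = 43.9111 − 25 = 18.9111; wedge = 84 − 62.725 = 21.275.
DWL = ½ × 18.9111 × 21.275 = 201.17.

201.17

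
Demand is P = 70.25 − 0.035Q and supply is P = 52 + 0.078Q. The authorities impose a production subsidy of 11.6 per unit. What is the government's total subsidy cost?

3064.25

Competitive equilibrium: 70.25 − 0.035Q = 52 + 0.078Q → Q* = 161.5044, P* = 64.5973.
The subsidy lowers effective supply by 11.6: P = 40.4 + 0.078Q.
New quantity: 70.25 − 0.035Q = 40.4 + 0.078Q → Q' = 264.1593.
Total subsidy cost = 11.6 × 264.1593 = 3064.25.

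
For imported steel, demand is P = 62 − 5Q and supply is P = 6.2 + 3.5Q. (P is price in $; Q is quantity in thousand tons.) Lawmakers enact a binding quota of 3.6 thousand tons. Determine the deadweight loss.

$37.36 thousand

Competitive equilibrium: 62 − 5Q = 6.2 + 3.5Q → Q* = 6.5647, P* = 29.1765.
At Q = 3.6: demand price = 62 − 5·3.6 = 44; supply price = 6.2 + 3.5·3.6 = 18.8.
ΔQ = 6.5647 − 3.6 = 2.9647; wedge = 44 − 18.8 = 25.2.
Deadweight loss = ½ × 2.9647 × 25.2 = $37.36 thousand.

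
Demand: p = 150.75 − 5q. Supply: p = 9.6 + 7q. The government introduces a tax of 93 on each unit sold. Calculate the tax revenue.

Competitive equilibrium: 150.75 − 5q = 9.6 + 7q → q* = 11.7625, p* = 91.9375.
With the tax, the buyer price exceeds the seller price by 93: (150.75 − 5q) − (9.6 + 7q) = 93 → q' = 4.0125.
Tax revenue = 93 × 4.0125 = 373.16.

373.16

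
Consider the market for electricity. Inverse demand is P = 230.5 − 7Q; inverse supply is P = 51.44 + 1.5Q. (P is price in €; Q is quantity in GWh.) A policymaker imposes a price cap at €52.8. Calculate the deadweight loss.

Competitive equilibrium: 230.5 − 7Q = 51.44 + 1.5Q → Q* = 21.0659, P* = 83.0388.
At the ceiling P = 52.8, quantity supplied = (52.8 − 51.44)/1.5 = 0.9067.
Willingness to pay at Q' = 0.9067: 230.5 − 7·0.9067 = 224.1531.
ΔQ = 21.0659 − 0.9067 = 20.1592; wedge = 224.1531 − 52.8 = 171.3531.
Deadweight loss = ½ × 20.1592 × 171.3531 = €1727.17.

€1727.17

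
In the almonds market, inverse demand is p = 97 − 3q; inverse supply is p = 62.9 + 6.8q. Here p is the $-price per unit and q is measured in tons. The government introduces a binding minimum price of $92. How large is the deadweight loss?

Competitive equilibrium: 97 − 3q = 62.9 + 6.8q → q* = 3.4796, p* = 86.5612.
At the floor p = 92, quantity demanded = (97 − 92)/3 = 1.6667.
Sellers' marginal cost at q' = 1.6667: 62.9 + 6.8·1.6667 = 74.2336.
Δq = 3.4796 − 1.6667 = 1.8129; wedge = 92 − 74.2336 = 17.7664.
Deadweight loss = ½ × 1.8129 × 17.7664 = $16.10.

$16.10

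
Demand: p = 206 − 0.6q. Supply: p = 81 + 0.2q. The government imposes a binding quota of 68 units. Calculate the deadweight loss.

Competitive equilibrium: 206 − 0.6q = 81 + 0.2q → q* = 156.25, p* = 112.25.
At q = 68: demand price = 206 − 0.6·68 = 165.2; supply price = 81 + 0.2·68 = 94.6.
Δq = 156.25 − 68 = 88.25; wedge = 165.2 − 94.6 = 70.6.
Deadweight loss = ½ × 88.25 × 70.6 = 3115.225.

3115.225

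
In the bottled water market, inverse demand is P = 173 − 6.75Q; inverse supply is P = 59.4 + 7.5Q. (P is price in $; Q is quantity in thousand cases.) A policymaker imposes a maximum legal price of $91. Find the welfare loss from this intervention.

$100.66 thousand

Competitive equilibrium: 173 − 6.75Q = 59.4 + 7.5Q → Q* = 7.9719, P* = 119.1895.
At the ceiling P = 91, quantity supplied = (91 − 59.4)/7.5 = 4.2133.
Willingness to pay at Q' = 4.2133: 173 − 6.75·4.2133 = 144.5602.
ΔQ = 7.9719 − 4.2133 = 3.7586; wedge = 144.5602 − 91 = 53.5602.
The triangle = ½ × 3.7586 × 53.5602 = $100.66 thousand.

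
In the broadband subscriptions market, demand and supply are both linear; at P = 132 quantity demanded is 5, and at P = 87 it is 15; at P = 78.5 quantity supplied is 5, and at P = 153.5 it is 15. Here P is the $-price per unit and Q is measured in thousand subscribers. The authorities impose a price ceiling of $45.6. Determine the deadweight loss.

Demand slope = (87 − 132)/(15 − 5) = −4.5, so P = 154.5 − 4.5Q.
Supply slope = (153.5 − 78.5)/(15 − 5) = 7.5, so P = 41 + 7.5Q.
Competitive equilibrium: 154.5 − 4.5Q = 41 + 7.5Q → Q* = 9.45833, P* = 111.9375.
At the ceiling P = 45.6, quantity supplied = (45.6 − 41)/7.5 = 0.61333.
Willingness to pay at Q' = 0.61333: 154.5 − 4.5·0.61333 = 151.74002.
ΔQ = 9.45833 − 0.61333 = 8.845; wedge = 151.74002 − 45.6 = 106.14002.
DWL = ½ × 8.845 × 106.14002 = $469.40 thousand.

$469.40 thousand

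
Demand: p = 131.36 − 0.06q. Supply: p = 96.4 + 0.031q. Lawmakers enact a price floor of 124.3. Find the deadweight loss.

3231.73

Competitive equilibrium: 131.36 − 0.06q = 96.4 + 0.031q → q* = 384.1758, p* = 108.3095.
At the floor p = 124.3, quantity demanded = (131.36 − 124.3)/0.06 = 117.6667.
Sellers' marginal cost at q' = 117.6667: 96.4 + 0.031·117.6667 = 100.0477.
Δq = 384.1758 − 117.6667 = 266.5091; wedge = 124.3 − 100.0477 = 24.2523.
DWL = ½ × 266.5091 × 24.2523 = 3231.73.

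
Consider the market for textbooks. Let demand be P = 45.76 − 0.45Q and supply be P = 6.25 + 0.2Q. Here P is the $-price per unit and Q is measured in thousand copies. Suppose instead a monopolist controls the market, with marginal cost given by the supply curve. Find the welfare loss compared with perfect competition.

$200.96 thousand

Competitive equilibrium: 45.76 − 0.45Q = 6.25 + 0.2Q → Q* = 60.7846, P* = 18.4069.
Marginal revenue: MR = 45.76 − 0.9Q. Set MR = MC: 45.76 − 0.9Q = 6.25 + 0.2Q → Q_m = 35.9182.
Price P_m = 45.76 − 0.45·35.9182 = 29.5968; MC(Q_m) = 6.25 + 0.2·35.9182 = 13.4336.
Competitive Q* = 60.7846, so ΔQ = 24.8664; wedge = 29.5968 − 13.4336 = 16.1632.
DWL = ½ × 24.8664 × 16.1632 = $200.96 thousand.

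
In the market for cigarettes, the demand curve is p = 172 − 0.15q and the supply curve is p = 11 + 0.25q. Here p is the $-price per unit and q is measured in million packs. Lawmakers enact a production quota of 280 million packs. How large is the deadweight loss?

Competitive equilibrium: 172 − 0.15q = 11 + 0.25q → q* = 402.5, p* = 111.625.
At q = 280: demand price = 172 − 0.15·280 = 130; supply price = 11 + 0.25·280 = 81.
Δq = 402.5 − 280 = 122.5; wedge = 130 − 81 = 49.
Deadweight loss = ½ × 122.5 × 49 = $3001.25 million.

$3001.25 million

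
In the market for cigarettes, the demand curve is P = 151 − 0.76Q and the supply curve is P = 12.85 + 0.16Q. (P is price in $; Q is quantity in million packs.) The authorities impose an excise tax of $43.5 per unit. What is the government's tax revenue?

$4475.30 million

Competitive equilibrium: 151 − 0.76Q = 12.85 + 0.16Q → Q* = 150.163, P* = 36.8761.
With the tax, the buyer price exceeds the seller price by 43.5: (151 − 0.76Q) − (12.85 + 0.16Q) = 43.5 → Q' = 102.8804.
Tax revenue = 43.5 × 102.8804 = $4475.30 million.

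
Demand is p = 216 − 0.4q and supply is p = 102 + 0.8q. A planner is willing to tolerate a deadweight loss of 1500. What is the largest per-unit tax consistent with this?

Competitive equilibrium: 216 − 0.4q = 102 + 0.8q → q* = 95, p* = 178.
A tax t gives Δq = t/1.2 and wedge t, so DWL = t²/2.4.
t²/2.4 = 1500 → t² = 3600 → t = 60.

60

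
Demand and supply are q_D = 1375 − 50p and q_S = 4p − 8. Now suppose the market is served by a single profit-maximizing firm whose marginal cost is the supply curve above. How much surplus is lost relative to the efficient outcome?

In inverse form: demand p = 27.5 − 0.02q, supply p = 2 + 0.25q.
Competitive equilibrium: 27.5 − 0.02q = 2 + 0.25q → q* = 94.4444, p* = 25.6111.
Marginal revenue: MR = 27.5 − 0.04q. Set MR = MC: 27.5 − 0.04q = 2 + 0.25q → q_m = 87.931.
Price p_m = 27.5 − 0.02·87.931 = 25.7414; MC(q_m) = 2 + 0.25·87.931 = 23.9828.
Competitive q* = 94.4444, so Δq = 6.5134; wedge = 25.7414 − 23.9828 = 1.7586.
DWL = ½ × 6.5134 × 1.7586 = 5.73.

5.73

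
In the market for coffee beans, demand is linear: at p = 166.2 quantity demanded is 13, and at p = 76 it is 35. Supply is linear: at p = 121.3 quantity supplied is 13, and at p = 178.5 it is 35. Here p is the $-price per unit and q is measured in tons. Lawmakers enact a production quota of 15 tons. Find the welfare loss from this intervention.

$74.05

Demand slope = (76 − 166.2)/(35 − 13) = −4.1, so p = 219.5 − 4.1q.
Supply slope = (178.5 − 121.3)/(35 − 13) = 2.6, so p = 87.5 + 2.6q.
Competitive equilibrium: 219.5 − 4.1q = 87.5 + 2.6q → q* = 19.7015, p* = 138.7239.
At q = 15: demand price = 219.5 − 4.1·15 = 158; supply price = 87.5 + 2.6·15 = 126.5.
Δq = 19.7015 − 15 = 4.7015; wedge = 158 − 126.5 = 31.5.
The triangle = ½ × 4.7015 × 31.5 = $74.05.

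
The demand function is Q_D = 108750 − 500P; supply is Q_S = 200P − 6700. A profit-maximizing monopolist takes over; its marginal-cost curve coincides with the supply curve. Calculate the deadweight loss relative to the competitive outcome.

In inverse form: demand P = 217.5 − 0.002Q, supply P = 33.5 + 0.005Q.
Competitive equilibrium: 217.5 − 0.002Q = 33.5 + 0.005Q → Q* = 26285.71429, P* = 164.92857.
Marginal revenue: MR = 217.5 − 0.004Q. Set MR = MC: 217.5 − 0.004Q = 33.5 + 0.005Q → Q_m = 20444.44444.
Price P_m = 217.5 − 0.002·20444.44444 = 176.61111; MC(Q_m) = 33.5 + 0.005·20444.44444 = 135.72222.
Competitive Q* = 26285.71429, so ΔQ = 5841.26985; wedge = 176.61111 − 135.72222 = 40.88889.
DWL = ½ × 5841.26985 × 40.88889 = 119421.52.

119421.52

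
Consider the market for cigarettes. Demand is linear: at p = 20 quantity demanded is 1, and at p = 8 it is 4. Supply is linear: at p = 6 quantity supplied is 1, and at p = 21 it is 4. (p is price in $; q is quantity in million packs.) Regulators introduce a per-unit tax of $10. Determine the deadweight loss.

Demand slope = (8 − 20)/(4 − 1) = −4, so p = 24 − 4q.
Supply slope = (21 − 6)/(4 − 1) = 5, so p = 1 + 5q.
Competitive equilibrium: 24 − 4q = 1 + 5q → q* = 2.5556, p* = 13.7778.
With the tax, the buyer price exceeds the seller price by 10: (24 − 4q) − (1 + 5q) = 10 → q' = 1.4444.
Δq = 2.5556 − 1.4444 = 1.1112; the wedge equals the tax, 10.
The triangle = ½ × 1.1112 × 10 = $5.56 million.

$5.56 million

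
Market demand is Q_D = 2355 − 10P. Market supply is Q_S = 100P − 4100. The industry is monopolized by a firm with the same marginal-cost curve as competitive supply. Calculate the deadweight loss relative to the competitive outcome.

In inverse form: demand P = 235.5 − 0.1Q, supply P = 41 + 0.01Q.
Competitive equilibrium: 235.5 − 0.1Q = 41 + 0.01Q → Q* = 1768.18182, P* = 58.68182.
Marginal revenue: MR = 235.5 − 0.2Q. Set MR = MC: 235.5 − 0.2Q = 41 + 0.01Q → Q_m = 926.19048.
Price P_m = 235.5 − 0.1·926.19048 = 142.88095; MC(Q_m) = 41 + 0.01·926.19048 = 50.2619.
Competitive Q* = 1768.18182, so ΔQ = 841.99134; wedge = 142.88095 − 50.2619 = 92.61905.
Welfare loss = ½ × 841.99134 × 92.61905 = 38992.22.

38992.22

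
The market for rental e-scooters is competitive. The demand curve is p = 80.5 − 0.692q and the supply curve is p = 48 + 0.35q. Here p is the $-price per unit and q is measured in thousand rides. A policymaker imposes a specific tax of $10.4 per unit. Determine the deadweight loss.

Competitive equilibrium: 80.5 − 0.692q = 48 + 0.35q → q* = 31.19, p* = 58.9165.
With the tax, the buyer price exceeds the seller price by 10.4: (80.5 − 0.692q) − (48 + 0.35q) = 10.4 → q' = 21.2092.
Δq = 31.19 − 21.2092 = 9.9808; the wedge equals the tax, 10.4.
Welfare loss = ½ × 9.9808 × 10.4 = $51.90 thousand.

$51.90 thousand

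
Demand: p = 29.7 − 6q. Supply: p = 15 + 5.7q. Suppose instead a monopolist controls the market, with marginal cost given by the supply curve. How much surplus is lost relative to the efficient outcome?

Competitive equilibrium: 29.7 − 6q = 15 + 5.7q → q* = 1.2564, p* = 22.1615.
Marginal revenue: MR = 29.7 − 12q. Set MR = MC: 29.7 − 12q = 15 + 5.7q → q_m = 0.8305.
Price p_m = 29.7 − 6·0.8305 = 24.717; MC(q_m) = 15 + 5.7·0.8305 = 19.7339.
Competitive q* = 1.2564, so Δq = 0.4259; wedge = 24.717 − 19.7339 = 4.9831.
DWL = ½ × 0.4259 × 4.9831 = 1.06.

1.06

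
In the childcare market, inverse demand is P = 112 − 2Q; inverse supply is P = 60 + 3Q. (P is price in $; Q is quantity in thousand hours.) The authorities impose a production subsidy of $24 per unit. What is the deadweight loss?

Competitive equilibrium: 112 − 2Q = 60 + 3Q → Q* = 10.4, P* = 91.2.
The subsidy lowers effective supply by 24: P = 36 + 3Q.
New quantity: 112 − 2Q = 36 + 3Q → Q' = 15.2.
Overproduction ΔQ = 15.2 − 10.4 = 4.8; wedge = subsidy = 24.
The triangle = ½ × 4.8 × 24 = $57.60 thousand.

$57.60 thousand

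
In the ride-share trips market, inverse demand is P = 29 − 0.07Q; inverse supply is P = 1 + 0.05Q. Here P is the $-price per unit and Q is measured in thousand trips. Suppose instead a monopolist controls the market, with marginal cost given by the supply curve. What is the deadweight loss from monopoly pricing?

Competitive equilibrium: 29 − 0.07Q = 1 + 0.05Q → Q* = 233.3333, P* = 12.6667.
Marginal revenue: MR = 29 − 0.14Q. Set MR = MC: 29 − 0.14Q = 1 + 0.05Q → Q_m = 147.3684.
Price P_m = 29 − 0.07·147.3684 = 18.6842; MC(Q_m) = 1 + 0.05·147.3684 = 8.3684.
Competitive Q* = 233.3333, so ΔQ = 85.9649; wedge = 18.6842 − 8.3684 = 10.3158.
The triangle = ½ × 85.9649 × 10.3158 = $443.40 thousand.

$443.40 thousand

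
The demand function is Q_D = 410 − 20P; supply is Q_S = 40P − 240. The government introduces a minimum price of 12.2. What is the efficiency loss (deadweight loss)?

28.02

In inverse form: demand P = 20.5 − 0.05Q, supply P = 6 + 0.025Q.
Competitive equilibrium: 20.5 − 0.05Q = 6 + 0.025Q → Q* = 193.3333, P* = 10.8333.
At the floor P = 12.2, quantity demanded = (20.5 − 12.2)/0.05 = 166.
Sellers' marginal cost at Q' = 166: 6 + 0.025·166 = 10.15.
ΔQ = 193.3333 − 166 = 27.3333; wedge = 12.2 − 10.15 = 2.05.
Deadweight loss = ½ × 27.3333 × 2.05 = 28.02.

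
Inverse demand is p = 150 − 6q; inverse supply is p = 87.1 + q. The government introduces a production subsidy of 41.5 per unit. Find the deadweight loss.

123.02

Competitive equilibrium: 150 − 6q = 87.1 + q → q* = 8.9857, p* = 96.0857.
The subsidy lowers effective supply by 41.5: p = 45.6 + q.
New quantity: 150 − 6q = 45.6 + q → q' = 14.9143.
Overproduction Δq = 14.9143 − 8.9857 = 5.9286; wedge = subsidy = 41.5.
Welfare loss = ½ × 5.9286 × 41.5 = 123.02.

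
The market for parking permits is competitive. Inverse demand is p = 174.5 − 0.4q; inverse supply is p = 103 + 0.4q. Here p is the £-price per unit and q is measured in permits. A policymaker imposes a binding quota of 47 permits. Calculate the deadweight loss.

Competitive equilibrium: 174.5 − 0.4q = 103 + 0.4q → q* = 89.375, p* = 138.75.
At q = 47: demand price = 174.5 − 0.4·47 = 155.7; supply price = 103 + 0.4·47 = 121.8.
Δq = 89.375 − 47 = 42.375; wedge = 155.7 − 121.8 = 33.9.
Deadweight loss = ½ × 42.375 × 33.9 = £718.26.

£718.26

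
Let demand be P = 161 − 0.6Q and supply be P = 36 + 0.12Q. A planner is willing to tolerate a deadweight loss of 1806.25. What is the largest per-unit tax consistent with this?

51

Competitive equilibrium: 161 − 0.6Q = 36 + 0.12Q → Q* = 173.6111, P* = 56.8333.
A tax t gives ΔQ = t/0.72 and wedge t, so DWL = t²/1.44.
t²/1.44 = 1806.25 → t² = 2601 → t = 51.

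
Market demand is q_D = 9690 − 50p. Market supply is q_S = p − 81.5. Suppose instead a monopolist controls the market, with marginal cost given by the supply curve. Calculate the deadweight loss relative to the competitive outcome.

2.29

In inverse form: demand p = 193.8 − 0.02q, supply p = 81.5 + q.
Competitive equilibrium: 193.8 − 0.02q = 81.5 + q → q* = 110.098, p* = 191.598.
Marginal revenue: MR = 193.8 − 0.04q. Set MR = MC: 193.8 − 0.04q = 81.5 + q → q_m = 107.9808.
Price p_m = 193.8 − 0.02·107.9808 = 191.6404; MC(q_m) = 81.5 + 1·107.9808 = 189.4808.
Competitive q* = 110.098, so Δq = 2.1172; wedge = 191.6404 − 189.4808 = 2.1596.
The triangle = ½ × 2.1172 × 2.1596 = 2.29.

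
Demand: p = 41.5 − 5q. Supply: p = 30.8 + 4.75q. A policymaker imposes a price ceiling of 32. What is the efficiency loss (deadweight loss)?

Competitive equilibrium: 41.5 − 5q = 30.8 + 4.75q → q* = 1.0974, p* = 36.0128.
At the ceiling p = 32, quantity supplied = (32 − 30.8)/4.75 = 0.2526.
Willingness to pay at q' = 0.2526: 41.5 − 5·0.2526 = 40.237.
Δq = 1.0974 − 0.2526 = 0.8448; wedge = 40.237 − 32 = 8.237.
The triangle = ½ × 0.8448 × 8.237 = 3.48.

3.48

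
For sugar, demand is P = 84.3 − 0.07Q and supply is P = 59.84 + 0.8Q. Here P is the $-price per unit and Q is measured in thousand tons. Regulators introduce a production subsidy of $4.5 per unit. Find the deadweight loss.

$11.64 thousand

Competitive equilibrium: 84.3 − 0.07Q = 59.84 + 0.8Q → Q* = 28.1149, P* = 82.332.
The subsidy lowers effective supply by 4.5: P = 55.34 + 0.8Q.
New quantity: 84.3 − 0.07Q = 55.34 + 0.8Q → Q' = 33.2874.
Overproduction ΔQ = 33.2874 − 28.1149 = 5.1725; wedge = subsidy = 4.5.
Deadweight loss = ½ × 5.1725 × 4.5 = $11.64 thousand.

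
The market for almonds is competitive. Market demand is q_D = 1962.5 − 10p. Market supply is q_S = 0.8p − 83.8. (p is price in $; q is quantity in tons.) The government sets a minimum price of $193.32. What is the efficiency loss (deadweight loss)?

In inverse form: demand p = 196.25 − 0.1q, supply p = 104.75 + 1.25q.
Competitive equilibrium: 196.25 − 0.1q = 104.75 + 1.25q → q* = 67.7778, p* = 189.4722.
At the floor p = 193.32, quantity demanded = (196.25 − 193.32)/0.1 = 29.3.
Sellers' marginal cost at q' = 29.3: 104.75 + 1.25·29.3 = 141.375.
Δq = 67.7778 − 29.3 = 38.4778; wedge = 193.32 − 141.375 = 51.945.
Welfare loss = ½ × 38.4778 × 51.945 = $999.36.

$999.36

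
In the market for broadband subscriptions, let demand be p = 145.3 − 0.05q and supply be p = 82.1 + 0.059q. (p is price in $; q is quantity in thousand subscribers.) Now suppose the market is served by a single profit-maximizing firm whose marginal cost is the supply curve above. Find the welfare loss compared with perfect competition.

$1811.85 thousand

Competitive equilibrium: 145.3 − 0.05q = 82.1 + 0.059q → q* = 579.8165, p* = 116.3092.
Marginal revenue: MR = 145.3 − 0.1q. Set MR = MC: 145.3 − 0.1q = 82.1 + 0.059q → q_m = 397.4843.
Price p_m = 145.3 − 0.05·397.4843 = 125.4258; MC(q_m) = 82.1 + 0.059·397.4843 = 105.5516.
Competitive q* = 579.8165, so Δq = 182.3322; wedge = 125.4258 − 105.5516 = 19.8742.
Welfare loss = ½ × 182.3322 × 19.8742 = $1811.85 thousand.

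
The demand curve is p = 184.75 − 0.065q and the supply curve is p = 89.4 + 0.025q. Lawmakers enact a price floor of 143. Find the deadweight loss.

7830.14

Competitive equilibrium: 184.75 − 0.065q = 89.4 + 0.025q → q* = 1059.4444, p* = 115.8861.
At the floor p = 143, quantity demanded = (184.75 − 143)/0.065 = 642.3077.
Sellers' marginal cost at q' = 642.3077: 89.4 + 0.025·642.3077 = 105.4577.
Δq = 1059.4444 − 642.3077 = 417.1367; wedge = 143 − 105.4577 = 37.5423.
The triangle = ½ × 417.1367 × 37.5423 = 7830.14.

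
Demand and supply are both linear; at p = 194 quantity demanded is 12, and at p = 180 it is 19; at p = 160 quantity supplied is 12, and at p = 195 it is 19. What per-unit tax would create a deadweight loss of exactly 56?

Demand slope = (180 − 194)/(19 − 12) = −2, so p = 218 − 2q.
Supply slope = (195 − 160)/(19 − 12) = 5, so p = 100 + 5q.
Competitive equilibrium: 218 − 2q = 100 + 5q → q* = 16.8571, p* = 184.2857.
A tax t gives Δq = t/7 and wedge t, so DWL = t²/14.
t²/14 = 56 → t² = 784 → t = 28.

28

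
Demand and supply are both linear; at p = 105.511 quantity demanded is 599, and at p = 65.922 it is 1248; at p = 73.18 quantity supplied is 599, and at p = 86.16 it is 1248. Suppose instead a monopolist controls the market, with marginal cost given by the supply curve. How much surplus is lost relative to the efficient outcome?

Demand slope = (65.922 − 105.511)/(1248 − 599) = −0.061, so p = 142.05 − 0.061q.
Supply slope = (86.16 − 73.18)/(1248 − 599) = 0.02, so p = 61.2 + 0.02q.
Competitive equilibrium: 142.05 − 0.061q = 61.2 + 0.02q → q* = 998.14815, p* = 81.16296.
Marginal revenue: MR = 142.05 − 0.122q. Set MR = MC: 142.05 − 0.122q = 61.2 + 0.02q → q_m = 569.3662.
Price p_m = 142.05 − 0.061·569.3662 = 107.31866; MC(q_m) = 61.2 + 0.02·569.3662 = 72.58732.
Competitive q* = 998.14815, so Δq = 428.78195; wedge = 107.31866 − 72.58732 = 34.73134.
The triangle = ½ × 428.78195 × 34.73134 = 7446.09.

7446.09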